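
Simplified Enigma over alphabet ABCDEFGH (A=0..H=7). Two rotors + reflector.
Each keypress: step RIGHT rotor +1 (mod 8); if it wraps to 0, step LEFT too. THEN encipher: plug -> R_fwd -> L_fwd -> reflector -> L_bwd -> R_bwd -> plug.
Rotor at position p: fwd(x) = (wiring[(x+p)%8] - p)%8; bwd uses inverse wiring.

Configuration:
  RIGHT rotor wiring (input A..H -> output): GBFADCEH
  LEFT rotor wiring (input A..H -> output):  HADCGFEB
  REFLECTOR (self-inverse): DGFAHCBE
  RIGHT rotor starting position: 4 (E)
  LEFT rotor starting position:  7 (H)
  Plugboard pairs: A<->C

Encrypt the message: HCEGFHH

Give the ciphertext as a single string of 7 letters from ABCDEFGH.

Char 1 ('H'): step: R->5, L=7; H->plug->H->R->G->L->G->refl->B->L'->C->R'->C->plug->A
Char 2 ('C'): step: R->6, L=7; C->plug->A->R->G->L->G->refl->B->L'->C->R'->F->plug->F
Char 3 ('E'): step: R->7, L=7; E->plug->E->R->B->L->A->refl->D->L'->E->R'->F->plug->F
Char 4 ('G'): step: R->0, L->0 (L advanced); G->plug->G->R->E->L->G->refl->B->L'->H->R'->H->plug->H
Char 5 ('F'): step: R->1, L=0; F->plug->F->R->D->L->C->refl->F->L'->F->R'->H->plug->H
Char 6 ('H'): step: R->2, L=0; H->plug->H->R->H->L->B->refl->G->L'->E->R'->G->plug->G
Char 7 ('H'): step: R->3, L=0; H->plug->H->R->C->L->D->refl->A->L'->B->R'->D->plug->D

Answer: AFFHHGD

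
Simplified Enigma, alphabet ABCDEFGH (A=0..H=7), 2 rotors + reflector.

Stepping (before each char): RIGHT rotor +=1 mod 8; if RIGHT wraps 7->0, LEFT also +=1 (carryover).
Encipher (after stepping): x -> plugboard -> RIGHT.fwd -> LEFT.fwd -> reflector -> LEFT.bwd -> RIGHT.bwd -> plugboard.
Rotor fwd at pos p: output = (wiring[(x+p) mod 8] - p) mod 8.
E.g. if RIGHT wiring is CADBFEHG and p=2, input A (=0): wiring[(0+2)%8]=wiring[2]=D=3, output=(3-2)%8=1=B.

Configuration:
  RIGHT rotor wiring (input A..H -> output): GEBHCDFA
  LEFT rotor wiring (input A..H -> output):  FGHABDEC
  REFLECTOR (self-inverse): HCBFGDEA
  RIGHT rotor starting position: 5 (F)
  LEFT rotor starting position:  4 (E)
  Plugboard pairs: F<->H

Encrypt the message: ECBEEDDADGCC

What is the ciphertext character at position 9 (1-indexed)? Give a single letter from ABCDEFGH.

Char 1 ('E'): step: R->6, L=4; E->plug->E->R->D->L->G->refl->E->L'->H->R'->A->plug->A
Char 2 ('C'): step: R->7, L=4; C->plug->C->R->F->L->C->refl->B->L'->E->R'->G->plug->G
Char 3 ('B'): step: R->0, L->5 (L advanced); B->plug->B->R->E->L->B->refl->C->L'->F->R'->G->plug->G
Char 4 ('E'): step: R->1, L=5; E->plug->E->R->C->L->F->refl->D->L'->G->R'->C->plug->C
Char 5 ('E'): step: R->2, L=5; E->plug->E->R->D->L->A->refl->H->L'->B->R'->D->plug->D
Char 6 ('D'): step: R->3, L=5; D->plug->D->R->C->L->F->refl->D->L'->G->R'->H->plug->F
Char 7 ('D'): step: R->4, L=5; D->plug->D->R->E->L->B->refl->C->L'->F->R'->G->plug->G
Char 8 ('A'): step: R->5, L=5; A->plug->A->R->G->L->D->refl->F->L'->C->R'->G->plug->G
Char 9 ('D'): step: R->6, L=5; D->plug->D->R->G->L->D->refl->F->L'->C->R'->B->plug->B

B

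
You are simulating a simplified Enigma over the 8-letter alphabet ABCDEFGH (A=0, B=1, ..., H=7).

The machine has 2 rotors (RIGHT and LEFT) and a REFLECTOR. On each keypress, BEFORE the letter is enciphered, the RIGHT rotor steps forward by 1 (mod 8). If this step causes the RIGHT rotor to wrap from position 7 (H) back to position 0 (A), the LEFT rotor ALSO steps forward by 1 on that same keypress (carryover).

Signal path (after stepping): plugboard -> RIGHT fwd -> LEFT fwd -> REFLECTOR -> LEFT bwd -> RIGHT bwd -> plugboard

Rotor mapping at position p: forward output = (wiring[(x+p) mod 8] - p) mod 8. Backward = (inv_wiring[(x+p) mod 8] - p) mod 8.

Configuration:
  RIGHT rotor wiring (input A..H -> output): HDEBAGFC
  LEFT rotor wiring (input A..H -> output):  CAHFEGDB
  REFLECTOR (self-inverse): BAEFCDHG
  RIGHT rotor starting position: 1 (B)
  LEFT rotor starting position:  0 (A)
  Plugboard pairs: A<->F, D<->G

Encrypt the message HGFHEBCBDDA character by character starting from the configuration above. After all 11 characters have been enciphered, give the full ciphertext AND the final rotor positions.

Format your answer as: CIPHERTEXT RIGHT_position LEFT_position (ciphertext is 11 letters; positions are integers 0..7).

Answer: BBDEACBAFHG 4 1

Derivation:
Char 1 ('H'): step: R->2, L=0; H->plug->H->R->B->L->A->refl->B->L'->H->R'->B->plug->B
Char 2 ('G'): step: R->3, L=0; G->plug->D->R->C->L->H->refl->G->L'->F->R'->B->plug->B
Char 3 ('F'): step: R->4, L=0; F->plug->A->R->E->L->E->refl->C->L'->A->R'->G->plug->D
Char 4 ('H'): step: R->5, L=0; H->plug->H->R->D->L->F->refl->D->L'->G->R'->E->plug->E
Char 5 ('E'): step: R->6, L=0; E->plug->E->R->G->L->D->refl->F->L'->D->R'->F->plug->A
Char 6 ('B'): step: R->7, L=0; B->plug->B->R->A->L->C->refl->E->L'->E->R'->C->plug->C
Char 7 ('C'): step: R->0, L->1 (L advanced); C->plug->C->R->E->L->F->refl->D->L'->D->R'->B->plug->B
Char 8 ('B'): step: R->1, L=1; B->plug->B->R->D->L->D->refl->F->L'->E->R'->F->plug->A
Char 9 ('D'): step: R->2, L=1; D->plug->G->R->F->L->C->refl->E->L'->C->R'->A->plug->F
Char 10 ('D'): step: R->3, L=1; D->plug->G->R->A->L->H->refl->G->L'->B->R'->H->plug->H
Char 11 ('A'): step: R->4, L=1; A->plug->F->R->H->L->B->refl->A->L'->G->R'->D->plug->G
Final: ciphertext=BBDEACBAFHG, RIGHT=4, LEFT=1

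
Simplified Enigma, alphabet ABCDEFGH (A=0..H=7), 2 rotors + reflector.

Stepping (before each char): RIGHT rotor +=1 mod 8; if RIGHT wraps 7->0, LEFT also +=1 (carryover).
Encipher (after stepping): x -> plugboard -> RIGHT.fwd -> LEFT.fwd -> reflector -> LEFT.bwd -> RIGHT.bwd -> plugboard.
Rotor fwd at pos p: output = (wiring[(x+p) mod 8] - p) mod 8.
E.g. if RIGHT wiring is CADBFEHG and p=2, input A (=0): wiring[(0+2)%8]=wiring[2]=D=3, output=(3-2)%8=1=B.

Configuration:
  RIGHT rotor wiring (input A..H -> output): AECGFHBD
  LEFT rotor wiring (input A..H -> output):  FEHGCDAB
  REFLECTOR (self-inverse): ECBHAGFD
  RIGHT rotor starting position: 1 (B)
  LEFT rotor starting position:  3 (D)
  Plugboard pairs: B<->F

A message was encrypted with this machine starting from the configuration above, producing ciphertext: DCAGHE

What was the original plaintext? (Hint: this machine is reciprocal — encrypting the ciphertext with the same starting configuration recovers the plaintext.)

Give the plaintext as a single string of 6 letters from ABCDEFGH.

Answer: GABHBH

Derivation:
Char 1 ('D'): step: R->2, L=3; D->plug->D->R->F->L->C->refl->B->L'->G->R'->G->plug->G
Char 2 ('C'): step: R->3, L=3; C->plug->C->R->E->L->G->refl->F->L'->D->R'->A->plug->A
Char 3 ('A'): step: R->4, L=3; A->plug->A->R->B->L->H->refl->D->L'->A->R'->F->plug->B
Char 4 ('G'): step: R->5, L=3; G->plug->G->R->B->L->H->refl->D->L'->A->R'->H->plug->H
Char 5 ('H'): step: R->6, L=3; H->plug->H->R->B->L->H->refl->D->L'->A->R'->F->plug->B
Char 6 ('E'): step: R->7, L=3; E->plug->E->R->H->L->E->refl->A->L'->C->R'->H->plug->H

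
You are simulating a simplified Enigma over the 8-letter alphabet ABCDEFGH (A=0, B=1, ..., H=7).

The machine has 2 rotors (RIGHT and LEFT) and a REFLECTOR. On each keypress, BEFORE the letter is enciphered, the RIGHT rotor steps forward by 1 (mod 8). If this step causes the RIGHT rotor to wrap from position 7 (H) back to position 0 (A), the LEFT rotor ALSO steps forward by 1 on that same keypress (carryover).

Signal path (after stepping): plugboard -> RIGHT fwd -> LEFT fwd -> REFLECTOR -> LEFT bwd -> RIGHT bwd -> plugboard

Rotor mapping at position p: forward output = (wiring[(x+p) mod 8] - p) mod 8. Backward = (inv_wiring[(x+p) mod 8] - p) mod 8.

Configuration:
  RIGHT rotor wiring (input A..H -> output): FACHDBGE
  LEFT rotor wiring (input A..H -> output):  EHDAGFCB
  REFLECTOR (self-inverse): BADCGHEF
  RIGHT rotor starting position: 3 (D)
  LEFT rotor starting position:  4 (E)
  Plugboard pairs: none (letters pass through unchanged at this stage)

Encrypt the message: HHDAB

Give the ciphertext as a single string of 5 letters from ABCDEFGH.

Answer: GECED

Derivation:
Char 1 ('H'): step: R->4, L=4; H->plug->H->R->D->L->F->refl->H->L'->G->R'->G->plug->G
Char 2 ('H'): step: R->5, L=4; H->plug->H->R->G->L->H->refl->F->L'->D->R'->E->plug->E
Char 3 ('D'): step: R->6, L=4; D->plug->D->R->C->L->G->refl->E->L'->H->R'->C->plug->C
Char 4 ('A'): step: R->7, L=4; A->plug->A->R->F->L->D->refl->C->L'->A->R'->E->plug->E
Char 5 ('B'): step: R->0, L->5 (L advanced); B->plug->B->R->A->L->A->refl->B->L'->H->R'->D->plug->D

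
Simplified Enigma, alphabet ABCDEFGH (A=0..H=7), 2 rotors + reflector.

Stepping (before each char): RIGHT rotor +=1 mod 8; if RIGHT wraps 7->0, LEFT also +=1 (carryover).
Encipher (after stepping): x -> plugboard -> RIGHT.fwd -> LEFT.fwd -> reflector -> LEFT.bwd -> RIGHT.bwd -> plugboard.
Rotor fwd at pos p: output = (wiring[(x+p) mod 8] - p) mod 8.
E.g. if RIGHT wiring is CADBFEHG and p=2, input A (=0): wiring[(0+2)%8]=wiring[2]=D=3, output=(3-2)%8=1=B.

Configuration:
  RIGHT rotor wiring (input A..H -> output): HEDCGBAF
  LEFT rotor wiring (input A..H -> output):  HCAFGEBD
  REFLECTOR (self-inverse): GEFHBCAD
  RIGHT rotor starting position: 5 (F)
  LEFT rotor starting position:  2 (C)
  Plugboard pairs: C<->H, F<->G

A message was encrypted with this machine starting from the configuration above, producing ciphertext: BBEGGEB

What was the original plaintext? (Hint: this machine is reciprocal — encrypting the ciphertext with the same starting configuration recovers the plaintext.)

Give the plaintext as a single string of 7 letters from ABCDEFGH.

Char 1 ('B'): step: R->6, L=2; B->plug->B->R->H->L->A->refl->G->L'->A->R'->G->plug->F
Char 2 ('B'): step: R->7, L=2; B->plug->B->R->A->L->G->refl->A->L'->H->R'->F->plug->G
Char 3 ('E'): step: R->0, L->3 (L advanced); E->plug->E->R->G->L->H->refl->D->L'->B->R'->F->plug->G
Char 4 ('G'): step: R->1, L=3; G->plug->F->R->H->L->F->refl->C->L'->A->R'->E->plug->E
Char 5 ('G'): step: R->2, L=3; G->plug->F->R->D->L->G->refl->A->L'->E->R'->C->plug->H
Char 6 ('E'): step: R->3, L=3; E->plug->E->R->C->L->B->refl->E->L'->F->R'->D->plug->D
Char 7 ('B'): step: R->4, L=3; B->plug->B->R->F->L->E->refl->B->L'->C->R'->A->plug->A

Answer: FGGEHDA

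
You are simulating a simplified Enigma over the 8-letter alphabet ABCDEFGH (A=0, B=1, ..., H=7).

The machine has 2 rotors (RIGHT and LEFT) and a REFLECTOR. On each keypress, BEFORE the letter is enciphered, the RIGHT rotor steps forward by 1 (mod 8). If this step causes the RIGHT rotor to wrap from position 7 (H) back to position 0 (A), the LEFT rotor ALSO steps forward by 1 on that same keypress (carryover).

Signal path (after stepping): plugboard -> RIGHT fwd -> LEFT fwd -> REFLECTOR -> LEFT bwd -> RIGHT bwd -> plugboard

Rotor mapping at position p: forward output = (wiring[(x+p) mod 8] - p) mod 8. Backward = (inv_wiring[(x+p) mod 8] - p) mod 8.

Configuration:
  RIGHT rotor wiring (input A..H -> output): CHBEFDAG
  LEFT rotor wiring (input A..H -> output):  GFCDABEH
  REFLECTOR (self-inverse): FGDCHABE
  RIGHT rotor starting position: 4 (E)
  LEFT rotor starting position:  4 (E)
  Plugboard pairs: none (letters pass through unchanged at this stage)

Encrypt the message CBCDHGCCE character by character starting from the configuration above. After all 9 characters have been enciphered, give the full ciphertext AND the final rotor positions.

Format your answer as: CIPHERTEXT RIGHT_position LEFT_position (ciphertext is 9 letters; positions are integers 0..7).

Answer: EGAEBDAGG 5 5

Derivation:
Char 1 ('C'): step: R->5, L=4; C->plug->C->R->B->L->F->refl->A->L'->C->R'->E->plug->E
Char 2 ('B'): step: R->6, L=4; B->plug->B->R->A->L->E->refl->H->L'->H->R'->G->plug->G
Char 3 ('C'): step: R->7, L=4; C->plug->C->R->A->L->E->refl->H->L'->H->R'->A->plug->A
Char 4 ('D'): step: R->0, L->5 (L advanced); D->plug->D->R->E->L->A->refl->F->L'->F->R'->E->plug->E
Char 5 ('H'): step: R->1, L=5; H->plug->H->R->B->L->H->refl->E->L'->A->R'->B->plug->B
Char 6 ('G'): step: R->2, L=5; G->plug->G->R->A->L->E->refl->H->L'->B->R'->D->plug->D
Char 7 ('C'): step: R->3, L=5; C->plug->C->R->A->L->E->refl->H->L'->B->R'->A->plug->A
Char 8 ('C'): step: R->4, L=5; C->plug->C->R->E->L->A->refl->F->L'->F->R'->G->plug->G
Char 9 ('E'): step: R->5, L=5; E->plug->E->R->C->L->C->refl->D->L'->H->R'->G->plug->G
Final: ciphertext=EGAEBDAGG, RIGHT=5, LEFT=5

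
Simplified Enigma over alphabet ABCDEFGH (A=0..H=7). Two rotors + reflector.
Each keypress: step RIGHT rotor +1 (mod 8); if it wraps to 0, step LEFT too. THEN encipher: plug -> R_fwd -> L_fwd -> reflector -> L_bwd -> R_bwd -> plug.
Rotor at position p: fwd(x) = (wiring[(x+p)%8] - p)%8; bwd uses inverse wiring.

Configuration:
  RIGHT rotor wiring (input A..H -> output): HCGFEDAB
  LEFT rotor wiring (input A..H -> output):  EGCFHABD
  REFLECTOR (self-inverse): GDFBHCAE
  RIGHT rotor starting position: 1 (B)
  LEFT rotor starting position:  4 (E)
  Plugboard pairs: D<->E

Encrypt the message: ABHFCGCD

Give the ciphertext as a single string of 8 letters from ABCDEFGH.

Char 1 ('A'): step: R->2, L=4; A->plug->A->R->E->L->A->refl->G->L'->G->R'->E->plug->D
Char 2 ('B'): step: R->3, L=4; B->plug->B->R->B->L->E->refl->H->L'->D->R'->H->plug->H
Char 3 ('H'): step: R->4, L=4; H->plug->H->R->B->L->E->refl->H->L'->D->R'->E->plug->D
Char 4 ('F'): step: R->5, L=4; F->plug->F->R->B->L->E->refl->H->L'->D->R'->B->plug->B
Char 5 ('C'): step: R->6, L=4; C->plug->C->R->B->L->E->refl->H->L'->D->R'->B->plug->B
Char 6 ('G'): step: R->7, L=4; G->plug->G->R->E->L->A->refl->G->L'->G->R'->E->plug->D
Char 7 ('C'): step: R->0, L->5 (L advanced); C->plug->C->R->G->L->A->refl->G->L'->C->R'->B->plug->B
Char 8 ('D'): step: R->1, L=5; D->plug->E->R->C->L->G->refl->A->L'->G->R'->H->plug->H

Answer: DHDBBDBH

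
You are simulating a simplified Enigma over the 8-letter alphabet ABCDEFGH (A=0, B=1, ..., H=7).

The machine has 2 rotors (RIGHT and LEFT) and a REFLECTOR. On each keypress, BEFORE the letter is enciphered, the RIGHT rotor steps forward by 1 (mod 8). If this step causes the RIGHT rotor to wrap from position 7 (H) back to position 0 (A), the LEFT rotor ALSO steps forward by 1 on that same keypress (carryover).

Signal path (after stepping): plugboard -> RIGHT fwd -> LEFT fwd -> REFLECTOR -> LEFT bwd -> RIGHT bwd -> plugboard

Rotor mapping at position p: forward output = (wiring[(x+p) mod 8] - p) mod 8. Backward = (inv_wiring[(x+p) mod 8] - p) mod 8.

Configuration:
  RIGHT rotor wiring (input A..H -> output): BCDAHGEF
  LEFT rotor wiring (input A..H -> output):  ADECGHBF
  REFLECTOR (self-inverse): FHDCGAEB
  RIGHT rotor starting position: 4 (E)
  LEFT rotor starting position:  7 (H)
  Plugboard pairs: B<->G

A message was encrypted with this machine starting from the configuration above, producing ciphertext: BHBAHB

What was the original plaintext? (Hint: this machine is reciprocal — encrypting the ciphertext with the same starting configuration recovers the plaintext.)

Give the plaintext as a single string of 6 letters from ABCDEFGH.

Answer: FFDCCH

Derivation:
Char 1 ('B'): step: R->5, L=7; B->plug->G->R->D->L->F->refl->A->L'->G->R'->F->plug->F
Char 2 ('H'): step: R->6, L=7; H->plug->H->R->A->L->G->refl->E->L'->C->R'->F->plug->F
Char 3 ('B'): step: R->7, L=7; B->plug->G->R->H->L->C->refl->D->L'->E->R'->D->plug->D
Char 4 ('A'): step: R->0, L->0 (L advanced); A->plug->A->R->B->L->D->refl->C->L'->D->R'->C->plug->C
Char 5 ('H'): step: R->1, L=0; H->plug->H->R->A->L->A->refl->F->L'->H->R'->C->plug->C
Char 6 ('B'): step: R->2, L=0; B->plug->G->R->H->L->F->refl->A->L'->A->R'->H->plug->H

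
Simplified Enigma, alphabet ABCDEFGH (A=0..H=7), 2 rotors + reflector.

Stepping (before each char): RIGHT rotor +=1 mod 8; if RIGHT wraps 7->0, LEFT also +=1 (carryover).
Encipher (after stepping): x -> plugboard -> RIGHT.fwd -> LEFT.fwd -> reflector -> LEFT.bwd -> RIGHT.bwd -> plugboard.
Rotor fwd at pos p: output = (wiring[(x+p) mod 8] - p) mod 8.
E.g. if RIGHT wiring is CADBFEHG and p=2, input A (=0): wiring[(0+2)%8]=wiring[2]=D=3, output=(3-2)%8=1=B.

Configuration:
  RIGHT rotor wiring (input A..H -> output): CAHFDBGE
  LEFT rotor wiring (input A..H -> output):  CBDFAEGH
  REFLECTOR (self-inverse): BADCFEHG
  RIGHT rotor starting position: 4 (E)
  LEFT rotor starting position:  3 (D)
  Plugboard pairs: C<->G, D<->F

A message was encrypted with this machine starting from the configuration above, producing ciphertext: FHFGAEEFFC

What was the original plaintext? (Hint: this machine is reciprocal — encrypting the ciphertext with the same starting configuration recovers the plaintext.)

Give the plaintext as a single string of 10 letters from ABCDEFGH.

Answer: HABDHHDBCA

Derivation:
Char 1 ('F'): step: R->5, L=3; F->plug->D->R->F->L->H->refl->G->L'->G->R'->H->plug->H
Char 2 ('H'): step: R->6, L=3; H->plug->H->R->D->L->D->refl->C->L'->A->R'->A->plug->A
Char 3 ('F'): step: R->7, L=3; F->plug->D->R->A->L->C->refl->D->L'->D->R'->B->plug->B
Char 4 ('G'): step: R->0, L->4 (L advanced); G->plug->C->R->H->L->B->refl->A->L'->B->R'->F->plug->D
Char 5 ('A'): step: R->1, L=4; A->plug->A->R->H->L->B->refl->A->L'->B->R'->H->plug->H
Char 6 ('E'): step: R->2, L=4; E->plug->E->R->E->L->G->refl->H->L'->G->R'->H->plug->H
Char 7 ('E'): step: R->3, L=4; E->plug->E->R->B->L->A->refl->B->L'->H->R'->F->plug->D
Char 8 ('F'): step: R->4, L=4; F->plug->D->R->A->L->E->refl->F->L'->F->R'->B->plug->B
Char 9 ('F'): step: R->5, L=4; F->plug->D->R->F->L->F->refl->E->L'->A->R'->G->plug->C
Char 10 ('C'): step: R->6, L=4; C->plug->G->R->F->L->F->refl->E->L'->A->R'->A->plug->A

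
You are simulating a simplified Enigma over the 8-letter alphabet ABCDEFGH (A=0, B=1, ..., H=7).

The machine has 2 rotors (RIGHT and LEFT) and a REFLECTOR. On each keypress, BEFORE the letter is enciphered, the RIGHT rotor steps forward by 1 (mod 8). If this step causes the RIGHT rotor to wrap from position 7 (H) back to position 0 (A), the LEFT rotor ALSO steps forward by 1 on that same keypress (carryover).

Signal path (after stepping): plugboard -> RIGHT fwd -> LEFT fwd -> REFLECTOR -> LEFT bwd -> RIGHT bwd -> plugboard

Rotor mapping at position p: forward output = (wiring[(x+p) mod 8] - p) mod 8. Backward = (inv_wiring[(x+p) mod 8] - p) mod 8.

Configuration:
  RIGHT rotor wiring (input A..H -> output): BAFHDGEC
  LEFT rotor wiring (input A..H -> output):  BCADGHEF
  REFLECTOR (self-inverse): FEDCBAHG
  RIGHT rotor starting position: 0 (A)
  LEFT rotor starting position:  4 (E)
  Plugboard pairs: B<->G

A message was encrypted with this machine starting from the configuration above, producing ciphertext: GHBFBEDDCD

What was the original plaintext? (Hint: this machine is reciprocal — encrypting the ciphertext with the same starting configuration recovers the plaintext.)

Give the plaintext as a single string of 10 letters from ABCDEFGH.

Answer: DAEGDBAEBE

Derivation:
Char 1 ('G'): step: R->1, L=4; G->plug->B->R->E->L->F->refl->A->L'->C->R'->D->plug->D
Char 2 ('H'): step: R->2, L=4; H->plug->H->R->G->L->E->refl->B->L'->D->R'->A->plug->A
Char 3 ('B'): step: R->3, L=4; B->plug->G->R->F->L->G->refl->H->L'->H->R'->E->plug->E
Char 4 ('F'): step: R->4, L=4; F->plug->F->R->E->L->F->refl->A->L'->C->R'->B->plug->G
Char 5 ('B'): step: R->5, L=4; B->plug->G->R->C->L->A->refl->F->L'->E->R'->D->plug->D
Char 6 ('E'): step: R->6, L=4; E->plug->E->R->H->L->H->refl->G->L'->F->R'->G->plug->B
Char 7 ('D'): step: R->7, L=4; D->plug->D->R->G->L->E->refl->B->L'->D->R'->A->plug->A
Char 8 ('D'): step: R->0, L->5 (L advanced); D->plug->D->R->H->L->B->refl->E->L'->D->R'->E->plug->E
Char 9 ('C'): step: R->1, L=5; C->plug->C->R->G->L->G->refl->H->L'->B->R'->G->plug->B
Char 10 ('D'): step: R->2, L=5; D->plug->D->R->E->L->F->refl->A->L'->C->R'->E->plug->E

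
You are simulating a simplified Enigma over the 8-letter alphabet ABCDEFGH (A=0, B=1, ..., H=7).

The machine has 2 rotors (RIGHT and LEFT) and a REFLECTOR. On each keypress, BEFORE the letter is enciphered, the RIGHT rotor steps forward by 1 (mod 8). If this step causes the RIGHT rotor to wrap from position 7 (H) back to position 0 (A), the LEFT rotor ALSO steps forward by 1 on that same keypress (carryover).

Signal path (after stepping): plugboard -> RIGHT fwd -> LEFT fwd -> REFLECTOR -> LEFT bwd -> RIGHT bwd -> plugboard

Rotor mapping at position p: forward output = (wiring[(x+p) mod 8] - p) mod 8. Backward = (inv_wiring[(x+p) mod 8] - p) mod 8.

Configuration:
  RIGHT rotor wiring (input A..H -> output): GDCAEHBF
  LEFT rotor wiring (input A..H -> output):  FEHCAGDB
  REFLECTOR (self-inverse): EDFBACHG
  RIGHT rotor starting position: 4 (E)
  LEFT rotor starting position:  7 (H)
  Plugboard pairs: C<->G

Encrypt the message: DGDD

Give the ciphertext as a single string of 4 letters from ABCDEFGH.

Answer: EFBB

Derivation:
Char 1 ('D'): step: R->5, L=7; D->plug->D->R->B->L->G->refl->H->L'->G->R'->E->plug->E
Char 2 ('G'): step: R->6, L=7; G->plug->C->R->A->L->C->refl->F->L'->C->R'->F->plug->F
Char 3 ('D'): step: R->7, L=7; D->plug->D->R->D->L->A->refl->E->L'->H->R'->B->plug->B
Char 4 ('D'): step: R->0, L->0 (L advanced); D->plug->D->R->A->L->F->refl->C->L'->D->R'->B->plug->B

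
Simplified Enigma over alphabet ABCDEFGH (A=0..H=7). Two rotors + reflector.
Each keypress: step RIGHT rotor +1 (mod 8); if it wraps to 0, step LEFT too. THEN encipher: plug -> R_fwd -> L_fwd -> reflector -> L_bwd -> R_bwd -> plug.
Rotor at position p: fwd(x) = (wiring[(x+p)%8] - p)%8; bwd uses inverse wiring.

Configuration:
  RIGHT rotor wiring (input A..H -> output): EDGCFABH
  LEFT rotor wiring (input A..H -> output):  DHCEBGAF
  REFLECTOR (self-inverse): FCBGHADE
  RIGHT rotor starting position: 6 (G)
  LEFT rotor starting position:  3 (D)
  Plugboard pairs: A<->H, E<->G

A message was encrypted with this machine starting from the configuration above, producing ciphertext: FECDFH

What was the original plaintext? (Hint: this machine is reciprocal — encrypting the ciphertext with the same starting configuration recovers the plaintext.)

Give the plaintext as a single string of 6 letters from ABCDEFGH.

Char 1 ('F'): step: R->7, L=3; F->plug->F->R->G->L->E->refl->H->L'->H->R'->D->plug->D
Char 2 ('E'): step: R->0, L->4 (L advanced); E->plug->G->R->B->L->C->refl->B->L'->D->R'->B->plug->B
Char 3 ('C'): step: R->1, L=4; C->plug->C->R->B->L->C->refl->B->L'->D->R'->H->plug->A
Char 4 ('D'): step: R->2, L=4; D->plug->D->R->G->L->G->refl->D->L'->F->R'->F->plug->F
Char 5 ('F'): step: R->3, L=4; F->plug->F->R->B->L->C->refl->B->L'->D->R'->H->plug->A
Char 6 ('H'): step: R->4, L=4; H->plug->A->R->B->L->C->refl->B->L'->D->R'->D->plug->D

Answer: DBAFAD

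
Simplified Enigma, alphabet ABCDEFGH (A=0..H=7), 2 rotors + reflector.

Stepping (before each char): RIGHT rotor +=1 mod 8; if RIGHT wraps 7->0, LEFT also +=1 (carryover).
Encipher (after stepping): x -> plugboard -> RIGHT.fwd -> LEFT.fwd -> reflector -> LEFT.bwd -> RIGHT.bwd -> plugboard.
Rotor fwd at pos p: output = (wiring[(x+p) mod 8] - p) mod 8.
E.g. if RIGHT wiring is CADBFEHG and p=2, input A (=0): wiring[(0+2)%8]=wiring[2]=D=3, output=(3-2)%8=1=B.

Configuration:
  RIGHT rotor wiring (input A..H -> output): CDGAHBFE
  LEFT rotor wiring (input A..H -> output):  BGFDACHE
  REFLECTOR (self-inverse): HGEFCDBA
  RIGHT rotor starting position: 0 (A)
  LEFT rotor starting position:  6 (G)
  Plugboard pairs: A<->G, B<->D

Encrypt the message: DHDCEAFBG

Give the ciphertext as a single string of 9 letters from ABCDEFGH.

Char 1 ('D'): step: R->1, L=6; D->plug->B->R->F->L->F->refl->D->L'->C->R'->A->plug->G
Char 2 ('H'): step: R->2, L=6; H->plug->H->R->B->L->G->refl->B->L'->A->R'->G->plug->A
Char 3 ('D'): step: R->3, L=6; D->plug->B->R->E->L->H->refl->A->L'->D->R'->H->plug->H
Char 4 ('C'): step: R->4, L=6; C->plug->C->R->B->L->G->refl->B->L'->A->R'->D->plug->B
Char 5 ('E'): step: R->5, L=6; E->plug->E->R->G->L->C->refl->E->L'->H->R'->C->plug->C
Char 6 ('A'): step: R->6, L=6; A->plug->G->R->B->L->G->refl->B->L'->A->R'->E->plug->E
Char 7 ('F'): step: R->7, L=6; F->plug->F->R->A->L->B->refl->G->L'->B->R'->E->plug->E
Char 8 ('B'): step: R->0, L->7 (L advanced); B->plug->D->R->A->L->F->refl->D->L'->G->R'->C->plug->C
Char 9 ('G'): step: R->1, L=7; G->plug->A->R->C->L->H->refl->A->L'->H->R'->C->plug->C

Answer: GAHBCEECC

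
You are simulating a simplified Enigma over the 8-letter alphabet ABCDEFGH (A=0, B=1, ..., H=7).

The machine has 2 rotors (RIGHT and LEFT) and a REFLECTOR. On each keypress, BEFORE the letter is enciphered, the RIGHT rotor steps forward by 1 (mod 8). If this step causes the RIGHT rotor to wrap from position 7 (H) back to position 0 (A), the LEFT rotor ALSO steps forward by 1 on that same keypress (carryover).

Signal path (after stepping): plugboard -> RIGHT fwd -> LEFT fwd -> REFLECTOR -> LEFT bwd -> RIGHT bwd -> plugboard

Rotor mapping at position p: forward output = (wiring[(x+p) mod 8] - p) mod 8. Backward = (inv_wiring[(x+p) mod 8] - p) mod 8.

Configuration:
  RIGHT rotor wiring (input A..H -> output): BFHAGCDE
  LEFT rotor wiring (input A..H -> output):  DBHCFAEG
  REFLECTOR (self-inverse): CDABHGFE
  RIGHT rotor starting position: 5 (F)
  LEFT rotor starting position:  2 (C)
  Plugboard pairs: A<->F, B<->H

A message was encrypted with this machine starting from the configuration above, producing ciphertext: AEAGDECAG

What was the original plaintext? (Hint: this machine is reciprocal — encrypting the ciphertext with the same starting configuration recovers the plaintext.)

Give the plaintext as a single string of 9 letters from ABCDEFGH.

Char 1 ('A'): step: R->6, L=2; A->plug->F->R->C->L->D->refl->B->L'->G->R'->B->plug->H
Char 2 ('E'): step: R->7, L=2; E->plug->E->R->B->L->A->refl->C->L'->E->R'->H->plug->B
Char 3 ('A'): step: R->0, L->3 (L advanced); A->plug->F->R->C->L->F->refl->G->L'->G->R'->E->plug->E
Char 4 ('G'): step: R->1, L=3; G->plug->G->R->D->L->B->refl->D->L'->E->R'->A->plug->F
Char 5 ('D'): step: R->2, L=3; D->plug->D->R->A->L->H->refl->E->L'->H->R'->G->plug->G
Char 6 ('E'): step: R->3, L=3; E->plug->E->R->B->L->C->refl->A->L'->F->R'->A->plug->F
Char 7 ('C'): step: R->4, L=3; C->plug->C->R->H->L->E->refl->H->L'->A->R'->D->plug->D
Char 8 ('A'): step: R->5, L=3; A->plug->F->R->C->L->F->refl->G->L'->G->R'->B->plug->H
Char 9 ('G'): step: R->6, L=3; G->plug->G->R->A->L->H->refl->E->L'->H->R'->D->plug->D

Answer: HBEFGFDHD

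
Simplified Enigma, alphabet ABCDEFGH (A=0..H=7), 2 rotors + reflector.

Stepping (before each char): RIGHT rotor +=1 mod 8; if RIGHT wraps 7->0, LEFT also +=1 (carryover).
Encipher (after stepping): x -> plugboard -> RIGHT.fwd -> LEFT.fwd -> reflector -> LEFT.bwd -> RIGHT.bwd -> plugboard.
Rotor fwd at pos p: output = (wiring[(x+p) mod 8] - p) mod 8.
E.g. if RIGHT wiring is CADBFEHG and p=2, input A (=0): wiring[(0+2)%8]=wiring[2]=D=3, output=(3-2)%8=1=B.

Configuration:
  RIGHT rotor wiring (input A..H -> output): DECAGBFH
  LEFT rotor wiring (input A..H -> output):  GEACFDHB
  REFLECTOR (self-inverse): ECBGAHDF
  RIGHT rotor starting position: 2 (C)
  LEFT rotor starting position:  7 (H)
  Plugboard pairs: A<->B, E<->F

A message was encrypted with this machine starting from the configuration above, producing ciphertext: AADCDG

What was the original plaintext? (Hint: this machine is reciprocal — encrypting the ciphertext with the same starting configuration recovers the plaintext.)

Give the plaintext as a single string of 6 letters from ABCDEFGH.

Char 1 ('A'): step: R->3, L=7; A->plug->B->R->D->L->B->refl->C->L'->A->R'->F->plug->E
Char 2 ('A'): step: R->4, L=7; A->plug->B->R->F->L->G->refl->D->L'->E->R'->H->plug->H
Char 3 ('D'): step: R->5, L=7; D->plug->D->R->G->L->E->refl->A->L'->H->R'->E->plug->F
Char 4 ('C'): step: R->6, L=7; C->plug->C->R->F->L->G->refl->D->L'->E->R'->E->plug->F
Char 5 ('D'): step: R->7, L=7; D->plug->D->R->D->L->B->refl->C->L'->A->R'->A->plug->B
Char 6 ('G'): step: R->0, L->0 (L advanced); G->plug->G->R->F->L->D->refl->G->L'->A->R'->D->plug->D

Answer: EHFFBD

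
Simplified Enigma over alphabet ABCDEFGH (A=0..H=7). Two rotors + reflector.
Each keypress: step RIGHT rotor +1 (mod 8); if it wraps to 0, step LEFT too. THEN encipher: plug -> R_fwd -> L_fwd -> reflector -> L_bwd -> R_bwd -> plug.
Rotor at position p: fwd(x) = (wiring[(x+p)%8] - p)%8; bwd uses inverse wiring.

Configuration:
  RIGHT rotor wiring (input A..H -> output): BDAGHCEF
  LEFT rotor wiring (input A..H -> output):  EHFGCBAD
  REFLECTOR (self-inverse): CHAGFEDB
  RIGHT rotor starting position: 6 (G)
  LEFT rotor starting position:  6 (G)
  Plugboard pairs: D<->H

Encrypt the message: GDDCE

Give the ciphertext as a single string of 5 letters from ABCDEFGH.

Char 1 ('G'): step: R->7, L=6; G->plug->G->R->D->L->B->refl->H->L'->E->R'->C->plug->C
Char 2 ('D'): step: R->0, L->7 (L advanced); D->plug->H->R->F->L->D->refl->G->L'->D->R'->B->plug->B
Char 3 ('D'): step: R->1, L=7; D->plug->H->R->A->L->E->refl->F->L'->B->R'->E->plug->E
Char 4 ('C'): step: R->2, L=7; C->plug->C->R->F->L->D->refl->G->L'->D->R'->F->plug->F
Char 5 ('E'): step: R->3, L=7; E->plug->E->R->C->L->A->refl->C->L'->G->R'->F->plug->F

Answer: CBEFF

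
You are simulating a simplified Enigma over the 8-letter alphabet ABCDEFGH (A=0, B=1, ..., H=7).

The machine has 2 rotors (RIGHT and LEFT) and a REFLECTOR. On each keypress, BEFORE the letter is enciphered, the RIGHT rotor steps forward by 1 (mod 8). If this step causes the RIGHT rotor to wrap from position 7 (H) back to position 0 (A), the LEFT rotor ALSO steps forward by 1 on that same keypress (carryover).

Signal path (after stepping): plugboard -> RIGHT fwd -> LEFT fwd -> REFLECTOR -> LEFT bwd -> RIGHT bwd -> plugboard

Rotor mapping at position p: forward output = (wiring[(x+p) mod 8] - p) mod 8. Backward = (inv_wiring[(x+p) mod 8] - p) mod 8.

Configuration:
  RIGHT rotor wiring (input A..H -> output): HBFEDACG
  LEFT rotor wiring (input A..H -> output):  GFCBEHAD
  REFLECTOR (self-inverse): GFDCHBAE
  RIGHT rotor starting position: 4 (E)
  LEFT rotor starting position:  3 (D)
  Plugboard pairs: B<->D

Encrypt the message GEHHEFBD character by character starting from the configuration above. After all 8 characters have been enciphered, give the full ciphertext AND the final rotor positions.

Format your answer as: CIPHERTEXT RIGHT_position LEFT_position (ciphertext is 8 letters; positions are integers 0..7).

Char 1 ('G'): step: R->5, L=3; G->plug->G->R->H->L->H->refl->E->L'->C->R'->D->plug->B
Char 2 ('E'): step: R->6, L=3; E->plug->E->R->H->L->H->refl->E->L'->C->R'->H->plug->H
Char 3 ('H'): step: R->7, L=3; H->plug->H->R->D->L->F->refl->B->L'->B->R'->G->plug->G
Char 4 ('H'): step: R->0, L->4 (L advanced); H->plug->H->R->G->L->G->refl->A->L'->A->R'->F->plug->F
Char 5 ('E'): step: R->1, L=4; E->plug->E->R->H->L->F->refl->B->L'->F->R'->G->plug->G
Char 6 ('F'): step: R->2, L=4; F->plug->F->R->E->L->C->refl->D->L'->B->R'->C->plug->C
Char 7 ('B'): step: R->3, L=4; B->plug->D->R->H->L->F->refl->B->L'->F->R'->C->plug->C
Char 8 ('D'): step: R->4, L=4; D->plug->B->R->E->L->C->refl->D->L'->B->R'->G->plug->G
Final: ciphertext=BHGFGCCG, RIGHT=4, LEFT=4

Answer: BHGFGCCG 4 4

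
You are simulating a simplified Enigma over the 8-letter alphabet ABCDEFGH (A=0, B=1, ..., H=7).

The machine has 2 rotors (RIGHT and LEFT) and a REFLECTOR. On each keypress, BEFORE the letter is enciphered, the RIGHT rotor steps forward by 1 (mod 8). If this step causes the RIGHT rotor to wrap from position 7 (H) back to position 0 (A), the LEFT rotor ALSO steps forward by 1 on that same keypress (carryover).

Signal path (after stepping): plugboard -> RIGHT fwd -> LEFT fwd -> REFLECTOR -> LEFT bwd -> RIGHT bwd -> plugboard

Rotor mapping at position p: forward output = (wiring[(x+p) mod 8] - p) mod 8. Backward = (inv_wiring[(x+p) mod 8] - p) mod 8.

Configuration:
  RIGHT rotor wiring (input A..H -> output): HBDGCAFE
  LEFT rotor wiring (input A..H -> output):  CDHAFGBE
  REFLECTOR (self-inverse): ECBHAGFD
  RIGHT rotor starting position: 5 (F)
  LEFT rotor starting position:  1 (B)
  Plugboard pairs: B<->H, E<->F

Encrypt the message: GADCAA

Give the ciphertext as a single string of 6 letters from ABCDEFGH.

Answer: CECFCG

Derivation:
Char 1 ('G'): step: R->6, L=1; G->plug->G->R->E->L->F->refl->G->L'->B->R'->C->plug->C
Char 2 ('A'): step: R->7, L=1; A->plug->A->R->F->L->A->refl->E->L'->D->R'->F->plug->E
Char 3 ('D'): step: R->0, L->2 (L advanced); D->plug->D->R->G->L->A->refl->E->L'->D->R'->C->plug->C
Char 4 ('C'): step: R->1, L=2; C->plug->C->R->F->L->C->refl->B->L'->H->R'->E->plug->F
Char 5 ('A'): step: R->2, L=2; A->plug->A->R->B->L->G->refl->F->L'->A->R'->C->plug->C
Char 6 ('A'): step: R->3, L=2; A->plug->A->R->D->L->E->refl->A->L'->G->R'->G->plug->G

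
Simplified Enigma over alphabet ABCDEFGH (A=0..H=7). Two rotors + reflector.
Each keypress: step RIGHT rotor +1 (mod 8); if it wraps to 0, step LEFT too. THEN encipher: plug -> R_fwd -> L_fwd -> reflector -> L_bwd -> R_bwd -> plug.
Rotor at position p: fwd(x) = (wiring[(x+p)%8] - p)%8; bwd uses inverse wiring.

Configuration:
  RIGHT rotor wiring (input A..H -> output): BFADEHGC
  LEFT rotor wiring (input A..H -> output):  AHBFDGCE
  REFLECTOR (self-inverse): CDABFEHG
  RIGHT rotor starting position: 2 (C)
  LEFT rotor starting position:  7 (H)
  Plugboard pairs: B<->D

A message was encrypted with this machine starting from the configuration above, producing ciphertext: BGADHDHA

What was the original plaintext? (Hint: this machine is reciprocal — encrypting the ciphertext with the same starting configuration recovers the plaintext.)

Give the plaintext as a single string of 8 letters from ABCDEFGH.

Answer: GBFGBAEF

Derivation:
Char 1 ('B'): step: R->3, L=7; B->plug->D->R->D->L->C->refl->A->L'->C->R'->G->plug->G
Char 2 ('G'): step: R->4, L=7; G->plug->G->R->E->L->G->refl->H->L'->G->R'->D->plug->B
Char 3 ('A'): step: R->5, L=7; A->plug->A->R->C->L->A->refl->C->L'->D->R'->F->plug->F
Char 4 ('D'): step: R->6, L=7; D->plug->B->R->E->L->G->refl->H->L'->G->R'->G->plug->G
Char 5 ('H'): step: R->7, L=7; H->plug->H->R->H->L->D->refl->B->L'->B->R'->D->plug->B
Char 6 ('D'): step: R->0, L->0 (L advanced); D->plug->B->R->F->L->G->refl->H->L'->B->R'->A->plug->A
Char 7 ('H'): step: R->1, L=0; H->plug->H->R->A->L->A->refl->C->L'->G->R'->E->plug->E
Char 8 ('A'): step: R->2, L=0; A->plug->A->R->G->L->C->refl->A->L'->A->R'->F->plug->F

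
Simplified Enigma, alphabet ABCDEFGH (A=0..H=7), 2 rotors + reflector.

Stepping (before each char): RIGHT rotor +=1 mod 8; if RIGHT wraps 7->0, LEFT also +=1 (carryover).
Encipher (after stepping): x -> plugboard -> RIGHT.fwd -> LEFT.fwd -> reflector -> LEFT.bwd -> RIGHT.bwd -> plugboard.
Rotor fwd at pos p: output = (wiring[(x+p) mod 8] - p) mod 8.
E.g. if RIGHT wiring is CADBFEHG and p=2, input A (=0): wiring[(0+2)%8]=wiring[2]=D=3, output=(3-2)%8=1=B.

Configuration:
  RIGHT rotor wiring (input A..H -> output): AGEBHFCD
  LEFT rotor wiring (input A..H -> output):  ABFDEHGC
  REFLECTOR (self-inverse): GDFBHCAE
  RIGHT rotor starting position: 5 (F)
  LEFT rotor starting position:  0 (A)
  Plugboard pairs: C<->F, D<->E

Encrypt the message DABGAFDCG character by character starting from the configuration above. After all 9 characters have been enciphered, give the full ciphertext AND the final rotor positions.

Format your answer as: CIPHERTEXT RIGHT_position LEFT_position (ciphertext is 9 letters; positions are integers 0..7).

Answer: EEHAFCGDH 6 1

Derivation:
Char 1 ('D'): step: R->6, L=0; D->plug->E->R->G->L->G->refl->A->L'->A->R'->D->plug->E
Char 2 ('A'): step: R->7, L=0; A->plug->A->R->E->L->E->refl->H->L'->F->R'->D->plug->E
Char 3 ('B'): step: R->0, L->1 (L advanced); B->plug->B->R->G->L->B->refl->D->L'->D->R'->H->plug->H
Char 4 ('G'): step: R->1, L=1; G->plug->G->R->C->L->C->refl->F->L'->F->R'->A->plug->A
Char 5 ('A'): step: R->2, L=1; A->plug->A->R->C->L->C->refl->F->L'->F->R'->C->plug->F
Char 6 ('F'): step: R->3, L=1; F->plug->C->R->C->L->C->refl->F->L'->F->R'->F->plug->C
Char 7 ('D'): step: R->4, L=1; D->plug->E->R->E->L->G->refl->A->L'->A->R'->G->plug->G
Char 8 ('C'): step: R->5, L=1; C->plug->F->R->H->L->H->refl->E->L'->B->R'->E->plug->D
Char 9 ('G'): step: R->6, L=1; G->plug->G->R->B->L->E->refl->H->L'->H->R'->H->plug->H
Final: ciphertext=EEHAFCGDH, RIGHT=6, LEFT=1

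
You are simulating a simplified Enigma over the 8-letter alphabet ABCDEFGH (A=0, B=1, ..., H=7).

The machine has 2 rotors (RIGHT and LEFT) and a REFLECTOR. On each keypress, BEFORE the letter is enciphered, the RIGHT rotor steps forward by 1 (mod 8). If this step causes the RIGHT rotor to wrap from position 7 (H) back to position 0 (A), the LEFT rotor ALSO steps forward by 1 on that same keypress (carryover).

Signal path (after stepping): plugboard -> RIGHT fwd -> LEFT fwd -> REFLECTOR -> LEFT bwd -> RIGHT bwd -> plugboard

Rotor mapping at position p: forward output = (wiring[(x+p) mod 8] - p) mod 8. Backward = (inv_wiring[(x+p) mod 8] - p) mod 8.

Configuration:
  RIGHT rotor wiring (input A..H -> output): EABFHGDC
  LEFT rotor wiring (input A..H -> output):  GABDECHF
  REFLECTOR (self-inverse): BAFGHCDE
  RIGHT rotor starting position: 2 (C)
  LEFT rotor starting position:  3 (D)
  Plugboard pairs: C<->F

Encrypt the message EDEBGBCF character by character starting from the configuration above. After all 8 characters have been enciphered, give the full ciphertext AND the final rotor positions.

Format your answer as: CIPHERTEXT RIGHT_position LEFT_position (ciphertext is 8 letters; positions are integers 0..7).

Answer: GCHFBGGA 2 4

Derivation:
Char 1 ('E'): step: R->3, L=3; E->plug->E->R->H->L->G->refl->D->L'->F->R'->G->plug->G
Char 2 ('D'): step: R->4, L=3; D->plug->D->R->G->L->F->refl->C->L'->E->R'->F->plug->C
Char 3 ('E'): step: R->5, L=3; E->plug->E->R->D->L->E->refl->H->L'->C->R'->H->plug->H
Char 4 ('B'): step: R->6, L=3; B->plug->B->R->E->L->C->refl->F->L'->G->R'->C->plug->F
Char 5 ('G'): step: R->7, L=3; G->plug->G->R->H->L->G->refl->D->L'->F->R'->B->plug->B
Char 6 ('B'): step: R->0, L->4 (L advanced); B->plug->B->R->A->L->A->refl->B->L'->D->R'->G->plug->G
Char 7 ('C'): step: R->1, L=4; C->plug->F->R->C->L->D->refl->G->L'->B->R'->G->plug->G
Char 8 ('F'): step: R->2, L=4; F->plug->C->R->F->L->E->refl->H->L'->H->R'->A->plug->A
Final: ciphertext=GCHFBGGA, RIGHT=2, LEFT=4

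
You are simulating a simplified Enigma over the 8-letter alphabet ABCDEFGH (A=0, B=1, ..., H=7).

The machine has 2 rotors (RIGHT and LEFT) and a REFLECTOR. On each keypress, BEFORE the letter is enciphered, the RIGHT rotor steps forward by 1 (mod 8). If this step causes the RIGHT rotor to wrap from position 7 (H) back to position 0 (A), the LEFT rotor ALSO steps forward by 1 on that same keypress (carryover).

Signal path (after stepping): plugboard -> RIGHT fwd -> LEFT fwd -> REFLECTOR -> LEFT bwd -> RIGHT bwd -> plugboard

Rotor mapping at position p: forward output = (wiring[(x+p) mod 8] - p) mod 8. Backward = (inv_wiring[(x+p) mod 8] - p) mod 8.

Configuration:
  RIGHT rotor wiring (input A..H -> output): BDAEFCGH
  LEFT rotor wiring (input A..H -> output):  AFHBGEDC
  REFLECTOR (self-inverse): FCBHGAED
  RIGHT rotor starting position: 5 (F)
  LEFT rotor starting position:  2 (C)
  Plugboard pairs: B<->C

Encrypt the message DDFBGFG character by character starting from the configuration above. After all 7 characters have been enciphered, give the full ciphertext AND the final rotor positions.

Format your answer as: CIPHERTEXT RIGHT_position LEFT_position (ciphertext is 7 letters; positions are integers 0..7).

Char 1 ('D'): step: R->6, L=2; D->plug->D->R->F->L->A->refl->F->L'->A->R'->A->plug->A
Char 2 ('D'): step: R->7, L=2; D->plug->D->R->B->L->H->refl->D->L'->H->R'->H->plug->H
Char 3 ('F'): step: R->0, L->3 (L advanced); F->plug->F->R->C->L->B->refl->C->L'->G->R'->G->plug->G
Char 4 ('B'): step: R->1, L=3; B->plug->C->R->D->L->A->refl->F->L'->F->R'->F->plug->F
Char 5 ('G'): step: R->2, L=3; G->plug->G->R->H->L->E->refl->G->L'->A->R'->D->plug->D
Char 6 ('F'): step: R->3, L=3; F->plug->F->R->G->L->C->refl->B->L'->C->R'->B->plug->C
Char 7 ('G'): step: R->4, L=3; G->plug->G->R->E->L->H->refl->D->L'->B->R'->A->plug->A
Final: ciphertext=AHGFDCA, RIGHT=4, LEFT=3

Answer: AHGFDCA 4 3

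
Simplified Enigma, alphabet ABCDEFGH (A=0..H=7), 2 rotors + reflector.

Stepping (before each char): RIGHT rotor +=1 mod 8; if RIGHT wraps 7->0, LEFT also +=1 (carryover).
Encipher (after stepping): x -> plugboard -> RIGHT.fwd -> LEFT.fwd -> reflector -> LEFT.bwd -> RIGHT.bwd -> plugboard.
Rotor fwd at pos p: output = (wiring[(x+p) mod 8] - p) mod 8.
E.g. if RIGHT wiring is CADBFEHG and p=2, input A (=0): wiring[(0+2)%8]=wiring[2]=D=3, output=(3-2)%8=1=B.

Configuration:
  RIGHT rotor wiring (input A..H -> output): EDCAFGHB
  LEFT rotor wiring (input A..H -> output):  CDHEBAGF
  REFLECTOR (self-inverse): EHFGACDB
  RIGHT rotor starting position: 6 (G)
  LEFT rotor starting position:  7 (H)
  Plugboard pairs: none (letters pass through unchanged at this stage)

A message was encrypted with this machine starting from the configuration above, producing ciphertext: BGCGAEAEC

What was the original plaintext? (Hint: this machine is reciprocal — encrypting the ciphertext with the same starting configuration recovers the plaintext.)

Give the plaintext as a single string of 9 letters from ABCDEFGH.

Answer: CDGDCFEFA

Derivation:
Char 1 ('B'): step: R->7, L=7; B->plug->B->R->F->L->C->refl->F->L'->E->R'->C->plug->C
Char 2 ('G'): step: R->0, L->0 (L advanced); G->plug->G->R->H->L->F->refl->C->L'->A->R'->D->plug->D
Char 3 ('C'): step: R->1, L=0; C->plug->C->R->H->L->F->refl->C->L'->A->R'->G->plug->G
Char 4 ('G'): step: R->2, L=0; G->plug->G->R->C->L->H->refl->B->L'->E->R'->D->plug->D
Char 5 ('A'): step: R->3, L=0; A->plug->A->R->F->L->A->refl->E->L'->D->R'->C->plug->C
Char 6 ('E'): step: R->4, L=0; E->plug->E->R->A->L->C->refl->F->L'->H->R'->F->plug->F
Char 7 ('A'): step: R->5, L=0; A->plug->A->R->B->L->D->refl->G->L'->G->R'->E->plug->E
Char 8 ('E'): step: R->6, L=0; E->plug->E->R->E->L->B->refl->H->L'->C->R'->F->plug->F
Char 9 ('C'): step: R->7, L=0; C->plug->C->R->E->L->B->refl->H->L'->C->R'->A->plug->A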